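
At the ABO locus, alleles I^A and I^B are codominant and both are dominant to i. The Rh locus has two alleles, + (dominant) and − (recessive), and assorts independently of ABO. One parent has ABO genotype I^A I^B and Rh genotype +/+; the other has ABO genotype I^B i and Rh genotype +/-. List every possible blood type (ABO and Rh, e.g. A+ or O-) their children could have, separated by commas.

Gametes from I^A I^B × I^B i give offspring ABO genotypes I^A I^B, I^A i, I^B I^B, I^B i, i.e. phenotypes A, B, AB.
Rh cross +/+ × +/- → phenotypes Rh+.
Combining independently: A+, B+, AB+.

A+, B+, AB+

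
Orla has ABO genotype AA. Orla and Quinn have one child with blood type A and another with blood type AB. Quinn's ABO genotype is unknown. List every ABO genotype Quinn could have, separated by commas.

AB, BO

For each candidate genotype of Quinn, check whether crossing it with AA can produce every observed child phenotype.
  AA → possible child types {A} ✗
  AB → possible child types {A, AB} ✓
  AO → possible child types {A} ✗
  BB → possible child types {AB} ✗
  BO → possible child types {A, AB} ✓
  OO → possible child types {A} ✗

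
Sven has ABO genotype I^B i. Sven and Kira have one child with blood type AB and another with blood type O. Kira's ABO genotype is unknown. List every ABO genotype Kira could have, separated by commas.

I^A i

For each candidate genotype of Kira, check whether crossing it with I^B i can produce every observed child phenotype.
  I^A I^A → possible child types {A, AB} ✗
  I^A I^B → possible child types {A, B, AB} ✗
  I^A i → possible child types {O, A, B, AB} ✓
  I^B I^B → possible child types {B} ✗
  I^B i → possible child types {O, B} ✗
  i i → possible child types {O, B} ✗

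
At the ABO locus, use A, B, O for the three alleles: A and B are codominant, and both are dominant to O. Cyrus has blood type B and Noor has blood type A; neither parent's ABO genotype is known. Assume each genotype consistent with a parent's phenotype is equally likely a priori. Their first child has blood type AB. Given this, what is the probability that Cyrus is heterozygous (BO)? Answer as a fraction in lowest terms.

1/3

Possible genotypes: Cyrus ∈ {BB, BO}; Noor ∈ {AA, AO}.
Weight each parental genotype pair by prior × P(type-AB child):
  BB × AA: posterior weight 4/9.
  BB × AO: posterior weight 2/9.
  BO × AA: posterior weight 2/9.
  BO × AO: posterior weight 1/9.
Sum the posterior weight over pairs where Cyrus is BO: 1/3.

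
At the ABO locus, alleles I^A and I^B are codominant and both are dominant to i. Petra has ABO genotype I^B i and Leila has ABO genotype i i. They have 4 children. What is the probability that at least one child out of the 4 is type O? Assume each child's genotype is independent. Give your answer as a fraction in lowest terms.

ABO cross I^B i × i i → 1/2 O, 1/2 B.
So P(type O) = 1/2 per child.
P(none) = (1/2)^4 = 1/16; P(at least one) = 1 − 1/16 = 15/16.

15/16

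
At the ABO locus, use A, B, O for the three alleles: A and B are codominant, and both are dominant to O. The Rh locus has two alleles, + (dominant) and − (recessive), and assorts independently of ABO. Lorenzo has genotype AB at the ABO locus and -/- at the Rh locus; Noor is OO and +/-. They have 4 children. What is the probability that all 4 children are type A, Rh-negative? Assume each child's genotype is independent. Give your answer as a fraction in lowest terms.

1/256

ABO cross AB × OO → 1/2 A, 1/2 B.
Rh cross -/- × +/- → 1/2 Rh+, 1/2 Rh-; so P(type A, Rh-negative) = 1/2 × 1/2 = 1/4 per child.
All 4 independent: (1/4)^4 = 1/256.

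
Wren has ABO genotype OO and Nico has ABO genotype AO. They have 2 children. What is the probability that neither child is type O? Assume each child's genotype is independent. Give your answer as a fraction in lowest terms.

ABO cross OO × AO → 1/2 O, 1/2 A.
So P(type O) = 1/2 per child.
P(not type O) = 1/2 for one child; (1/2)^2 = 1/4.

1/4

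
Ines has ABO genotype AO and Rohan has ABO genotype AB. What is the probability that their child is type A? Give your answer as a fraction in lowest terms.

ABO cross AO × AB → offspring phenotypes: 1/2 A, 1/4 B, 1/4 AB.
So P(type A) = 1/2.

1/2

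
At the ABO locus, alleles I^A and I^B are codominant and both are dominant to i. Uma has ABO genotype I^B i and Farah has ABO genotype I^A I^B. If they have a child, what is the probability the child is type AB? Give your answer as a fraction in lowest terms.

1/4

ABO cross I^B i × I^A I^B → offspring phenotypes: 1/4 A, 1/2 B, 1/4 AB.
So P(type AB) = 1/4.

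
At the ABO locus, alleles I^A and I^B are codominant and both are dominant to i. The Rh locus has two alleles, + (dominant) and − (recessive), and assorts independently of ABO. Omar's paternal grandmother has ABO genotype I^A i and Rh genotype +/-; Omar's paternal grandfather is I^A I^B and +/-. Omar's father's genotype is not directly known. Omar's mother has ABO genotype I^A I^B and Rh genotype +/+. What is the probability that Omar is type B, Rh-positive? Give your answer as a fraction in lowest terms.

Omar's father's ABO genotype from I^A i × I^A I^B: 1/4 I^A I^A, 1/4 I^A I^B, 1/4 I^A i, 1/4 I^B i.
Crossing each possibility with the mother I^A I^B and summing P(type B): 1/4·0 + 1/4·1/4 + 1/4·1/4 + 1/4·1/2 = 1/4.
Similarly for Rh via the father's Rh distribution: P(Rh+) = 1.
Independent loci: 1/4 × 1 = 1/4.

1/4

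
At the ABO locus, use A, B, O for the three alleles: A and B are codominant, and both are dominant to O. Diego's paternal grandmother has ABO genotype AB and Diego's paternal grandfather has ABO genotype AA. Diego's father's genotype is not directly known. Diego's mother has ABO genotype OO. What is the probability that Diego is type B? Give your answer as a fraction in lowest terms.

1/4

Diego's father's ABO genotype from AB × AA: 1/2 AA, 1/2 AB.
Crossing each possibility with the mother OO and summing P(type B): 1/2·0 + 1/2·1/2 = 1/4.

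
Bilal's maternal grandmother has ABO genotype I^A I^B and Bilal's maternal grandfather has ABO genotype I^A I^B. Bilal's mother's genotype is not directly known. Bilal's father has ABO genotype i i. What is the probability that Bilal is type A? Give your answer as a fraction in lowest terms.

Bilal's mother's ABO genotype from I^A I^B × I^A I^B: 1/4 I^A I^A, 1/2 I^A I^B, 1/4 I^B I^B.
Crossing each possibility with the father i i and summing P(type A): 1/4·1 + 1/2·1/2 + 1/4·0 = 1/2.

1/2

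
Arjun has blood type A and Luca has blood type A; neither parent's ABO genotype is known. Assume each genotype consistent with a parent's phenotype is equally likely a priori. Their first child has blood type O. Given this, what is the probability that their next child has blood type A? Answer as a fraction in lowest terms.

3/4

Possible genotypes: Arjun ∈ {I^A I^A, I^A i}; Luca ∈ {I^A I^A, I^A i}.
Weight each parental genotype pair by prior × P(type-O child):
  I^A i × I^A i: posterior weight 1; P(next child type A) = 3/4.
Weighted sum = 3/4.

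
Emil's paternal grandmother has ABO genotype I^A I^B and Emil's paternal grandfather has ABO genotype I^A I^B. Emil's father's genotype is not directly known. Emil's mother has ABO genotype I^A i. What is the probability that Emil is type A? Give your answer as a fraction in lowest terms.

Emil's father's ABO genotype from I^A I^B × I^A I^B: 1/4 I^A I^A, 1/2 I^A I^B, 1/4 I^B I^B.
Crossing each possibility with the mother I^A i and summing P(type A): 1/4·1 + 1/2·1/2 + 1/4·0 = 1/2.

1/2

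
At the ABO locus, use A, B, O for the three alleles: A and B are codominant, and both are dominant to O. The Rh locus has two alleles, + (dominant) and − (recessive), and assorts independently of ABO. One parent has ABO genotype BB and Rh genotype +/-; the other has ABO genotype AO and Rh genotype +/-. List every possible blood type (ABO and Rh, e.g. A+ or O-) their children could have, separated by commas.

B+, B-, AB+, AB-

Gametes from BB × AO give offspring ABO genotypes AB, BO, i.e. phenotypes B, AB.
Rh cross +/- × +/- → phenotypes Rh+, Rh-.
Combining independently: B+, B-, AB+, AB-.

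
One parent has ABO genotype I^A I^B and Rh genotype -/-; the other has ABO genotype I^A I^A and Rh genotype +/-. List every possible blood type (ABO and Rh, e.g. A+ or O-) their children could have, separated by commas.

Gametes from I^A I^B × I^A I^A give offspring ABO genotypes I^A I^A, I^A I^B, i.e. phenotypes A, AB.
Rh cross -/- × +/- → phenotypes Rh+, Rh-.
Combining independently: A+, A-, AB+, AB-.

A+, A-, AB+, AB-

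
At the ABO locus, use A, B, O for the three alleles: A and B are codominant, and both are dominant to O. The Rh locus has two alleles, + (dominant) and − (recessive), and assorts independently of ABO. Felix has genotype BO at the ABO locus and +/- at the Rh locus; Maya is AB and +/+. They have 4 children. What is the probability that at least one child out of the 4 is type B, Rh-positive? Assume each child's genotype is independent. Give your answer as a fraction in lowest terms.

15/16

ABO cross BO × AB → 1/4 A, 1/2 B, 1/4 AB.
Rh cross +/- × +/+ → 1 Rh+; so P(type B, Rh-positive) = 1/2 × 1 = 1/2 per child.
P(none) = (1/2)^4 = 1/16; P(at least one) = 1 − 1/16 = 15/16.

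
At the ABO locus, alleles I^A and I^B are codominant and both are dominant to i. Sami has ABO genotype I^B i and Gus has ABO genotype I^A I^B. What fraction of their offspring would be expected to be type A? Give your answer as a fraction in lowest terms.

1/4

ABO cross I^B i × I^A I^B → offspring phenotypes: 1/4 A, 1/2 B, 1/4 AB.
So P(type A) = 1/4.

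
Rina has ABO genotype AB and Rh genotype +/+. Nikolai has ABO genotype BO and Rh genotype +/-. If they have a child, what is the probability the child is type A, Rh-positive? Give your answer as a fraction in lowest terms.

1/4

ABO cross AB × BO → offspring phenotypes: 1/4 A, 1/2 B, 1/4 AB.
Rh cross +/+ × +/- → 1 Rh+.
Independent loci: P(type A, Rh-positive) = 1/4 × 1 = 1/4.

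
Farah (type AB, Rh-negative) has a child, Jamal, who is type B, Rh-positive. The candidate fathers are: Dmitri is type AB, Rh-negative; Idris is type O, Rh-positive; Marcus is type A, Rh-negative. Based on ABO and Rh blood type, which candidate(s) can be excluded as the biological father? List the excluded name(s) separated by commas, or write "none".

Dmitri, Marcus

A candidate is excluded only if no genotype consistent with his phenotype could produce a type B, Rh-positive child with a type AB, Rh-negative mother.
Dmitri (type AB, Rh-): no genotype consistent with that phenotype can produce a type-B Rh+ child with a type-AB mother.
Marcus (type A, Rh-): no genotype consistent with that phenotype can produce a type-B Rh+ child with a type-AB mother.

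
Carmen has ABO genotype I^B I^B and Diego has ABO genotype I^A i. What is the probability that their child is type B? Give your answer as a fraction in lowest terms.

1/2

ABO cross I^B I^B × I^A i → offspring phenotypes: 1/2 B, 1/2 AB.
So P(type B) = 1/2.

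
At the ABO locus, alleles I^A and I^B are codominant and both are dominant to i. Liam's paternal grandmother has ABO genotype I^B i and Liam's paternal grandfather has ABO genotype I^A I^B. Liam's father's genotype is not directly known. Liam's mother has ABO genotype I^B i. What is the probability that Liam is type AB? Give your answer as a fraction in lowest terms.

Liam's father's ABO genotype from I^B i × I^A I^B: 1/4 I^A I^B, 1/4 I^A i, 1/4 I^B I^B, 1/4 I^B i.
Crossing each possibility with the mother I^B i and summing P(type AB): 1/4·1/4 + 1/4·1/4 + 1/4·0 + 1/4·0 = 1/8.

1/8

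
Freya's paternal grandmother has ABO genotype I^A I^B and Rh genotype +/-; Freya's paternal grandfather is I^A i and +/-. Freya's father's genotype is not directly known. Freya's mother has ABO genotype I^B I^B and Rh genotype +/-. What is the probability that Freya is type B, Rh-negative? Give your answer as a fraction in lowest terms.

1/8

Freya's father's ABO genotype from I^A I^B × I^A i: 1/4 I^A I^A, 1/4 I^A I^B, 1/4 I^A i, 1/4 I^B i.
Crossing each possibility with the mother I^B I^B and summing P(type B): 1/4·0 + 1/4·1/2 + 1/4·1/2 + 1/4·1 = 1/2.
Similarly for Rh via the father's Rh distribution: P(Rh-) = 1/4.
Independent loci: 1/2 × 1/4 = 1/8.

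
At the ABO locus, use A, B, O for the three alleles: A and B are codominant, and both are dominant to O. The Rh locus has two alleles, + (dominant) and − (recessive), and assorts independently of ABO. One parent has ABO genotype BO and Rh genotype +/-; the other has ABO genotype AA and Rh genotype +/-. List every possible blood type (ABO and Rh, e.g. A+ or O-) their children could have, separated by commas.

Gametes from BO × AA give offspring ABO genotypes AB, AO, i.e. phenotypes A, AB.
Rh cross +/- × +/- → phenotypes Rh+, Rh-.
Combining independently: A+, A-, AB+, AB-.

A+, A-, AB+, AB-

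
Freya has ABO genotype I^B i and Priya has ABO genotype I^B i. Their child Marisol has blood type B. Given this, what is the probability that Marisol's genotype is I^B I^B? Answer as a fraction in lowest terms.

1/3

Cross I^B i × I^B i → 1/4 I^B I^B, 1/2 I^B i, 1/4 i i.
Type-B genotypes among offspring: I^B I^B (1/4), I^B i (1/2); total 3/4.
P(I^B I^B | type B) = (1/4) / (3/4) = 1/3.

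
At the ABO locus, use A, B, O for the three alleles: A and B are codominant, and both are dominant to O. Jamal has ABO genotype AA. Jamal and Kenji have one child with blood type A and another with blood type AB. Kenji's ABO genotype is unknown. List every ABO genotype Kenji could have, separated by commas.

For each candidate genotype of Kenji, check whether crossing it with AA can produce every observed child phenotype.
  AA → possible child types {A} ✗
  AB → possible child types {A, AB} ✓
  AO → possible child types {A} ✗
  BB → possible child types {AB} ✗
  BO → possible child types {A, AB} ✓
  OO → possible child types {A} ✗

AB, BO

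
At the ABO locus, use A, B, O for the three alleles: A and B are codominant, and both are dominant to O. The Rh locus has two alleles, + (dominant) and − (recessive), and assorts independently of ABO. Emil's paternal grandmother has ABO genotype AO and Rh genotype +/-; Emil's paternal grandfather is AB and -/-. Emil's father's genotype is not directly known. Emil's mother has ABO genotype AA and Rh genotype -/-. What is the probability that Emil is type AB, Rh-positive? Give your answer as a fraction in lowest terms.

1/16

Emil's father's ABO genotype from AO × AB: 1/4 AA, 1/4 AB, 1/4 AO, 1/4 BO.
Crossing each possibility with the mother AA and summing P(type AB): 1/4·0 + 1/4·1/2 + 1/4·0 + 1/4·1/2 = 1/4.
Similarly for Rh via the father's Rh distribution: P(Rh+) = 1/4.
Independent loci: 1/4 × 1/4 = 1/16.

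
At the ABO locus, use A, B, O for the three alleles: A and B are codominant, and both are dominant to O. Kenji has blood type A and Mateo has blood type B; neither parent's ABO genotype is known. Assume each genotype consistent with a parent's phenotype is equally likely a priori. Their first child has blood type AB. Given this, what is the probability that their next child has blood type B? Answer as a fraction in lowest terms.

Possible genotypes: Kenji ∈ {AA, AO}; Mateo ∈ {BB, BO}.
Weight each parental genotype pair by prior × P(type-AB child):
  AA × BB: posterior weight 4/9; P(next child type B) = 0.
  AA × BO: posterior weight 2/9; P(next child type B) = 0.
  AO × BB: posterior weight 2/9; P(next child type B) = 1/2.
  AO × BO: posterior weight 1/9; P(next child type B) = 1/4.
Weighted sum = 5/36.

5/36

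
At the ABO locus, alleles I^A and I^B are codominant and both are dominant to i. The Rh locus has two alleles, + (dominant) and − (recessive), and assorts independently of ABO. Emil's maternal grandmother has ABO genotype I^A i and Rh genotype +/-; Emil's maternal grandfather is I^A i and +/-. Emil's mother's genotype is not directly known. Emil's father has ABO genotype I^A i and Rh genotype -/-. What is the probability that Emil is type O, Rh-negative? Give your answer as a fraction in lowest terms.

Emil's mother's ABO genotype from I^A i × I^A i: 1/4 I^A I^A, 1/2 I^A i, 1/4 i i.
Crossing each possibility with the father I^A i and summing P(type O): 1/4·0 + 1/2·1/4 + 1/4·1/2 = 1/4.
Similarly for Rh via the mother's Rh distribution: P(Rh-) = 1/2.
Independent loci: 1/4 × 1/2 = 1/8.

1/8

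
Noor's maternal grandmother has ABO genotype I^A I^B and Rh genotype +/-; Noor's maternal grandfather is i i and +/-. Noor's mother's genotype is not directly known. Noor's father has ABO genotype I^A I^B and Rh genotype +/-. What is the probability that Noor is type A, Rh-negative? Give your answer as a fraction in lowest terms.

Noor's mother's ABO genotype from I^A I^B × i i: 1/2 I^A i, 1/2 I^B i.
Crossing each possibility with the father I^A I^B and summing P(type A): 1/2·1/2 + 1/2·1/4 = 3/8.
Similarly for Rh via the mother's Rh distribution: P(Rh-) = 1/4.
Independent loci: 3/8 × 1/4 = 3/32.

3/32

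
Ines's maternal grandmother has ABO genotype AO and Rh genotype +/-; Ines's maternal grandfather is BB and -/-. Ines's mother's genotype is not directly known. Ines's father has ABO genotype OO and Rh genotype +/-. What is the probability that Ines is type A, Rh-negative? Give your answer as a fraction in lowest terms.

Ines's mother's ABO genotype from AO × BB: 1/2 AB, 1/2 BO.
Crossing each possibility with the father OO and summing P(type A): 1/2·1/2 + 1/2·0 = 1/4.
Similarly for Rh via the mother's Rh distribution: P(Rh-) = 3/8.
Independent loci: 1/4 × 3/8 = 3/32.

3/32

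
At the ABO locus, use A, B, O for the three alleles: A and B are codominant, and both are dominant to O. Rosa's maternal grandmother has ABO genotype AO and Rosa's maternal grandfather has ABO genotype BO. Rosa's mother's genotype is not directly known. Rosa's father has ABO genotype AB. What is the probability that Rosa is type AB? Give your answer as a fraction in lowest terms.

1/4

Rosa's mother's ABO genotype from AO × BO: 1/4 AB, 1/4 AO, 1/4 BO, 1/4 OO.
Crossing each possibility with the father AB and summing P(type AB): 1/4·1/2 + 1/4·1/4 + 1/4·1/4 + 1/4·0 = 1/4.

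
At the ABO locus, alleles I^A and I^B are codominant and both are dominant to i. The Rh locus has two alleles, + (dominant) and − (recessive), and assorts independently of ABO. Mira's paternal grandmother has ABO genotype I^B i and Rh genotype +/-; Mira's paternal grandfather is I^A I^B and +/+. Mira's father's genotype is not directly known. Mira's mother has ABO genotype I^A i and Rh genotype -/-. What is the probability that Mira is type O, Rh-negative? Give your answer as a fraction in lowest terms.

1/32

Mira's father's ABO genotype from I^B i × I^A I^B: 1/4 I^A I^B, 1/4 I^A i, 1/4 I^B I^B, 1/4 I^B i.
Crossing each possibility with the mother I^A i and summing P(type O): 1/4·0 + 1/4·1/4 + 1/4·0 + 1/4·1/4 = 1/8.
Similarly for Rh via the father's Rh distribution: P(Rh-) = 1/4.
Independent loci: 1/8 × 1/4 = 1/32.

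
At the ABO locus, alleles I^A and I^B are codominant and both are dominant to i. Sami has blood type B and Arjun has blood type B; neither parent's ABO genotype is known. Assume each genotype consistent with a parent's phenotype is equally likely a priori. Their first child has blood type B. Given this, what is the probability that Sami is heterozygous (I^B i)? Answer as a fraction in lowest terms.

Possible genotypes: Sami ∈ {I^B I^B, I^B i}; Arjun ∈ {I^B I^B, I^B i}.
Weight each parental genotype pair by prior × P(type-B child):
  I^B I^B × I^B I^B: posterior weight 4/15.
  I^B I^B × I^B i: posterior weight 4/15.
  I^B i × I^B I^B: posterior weight 4/15.
  I^B i × I^B i: posterior weight 1/5.
Sum the posterior weight over pairs where Sami is I^B i: 7/15.

7/15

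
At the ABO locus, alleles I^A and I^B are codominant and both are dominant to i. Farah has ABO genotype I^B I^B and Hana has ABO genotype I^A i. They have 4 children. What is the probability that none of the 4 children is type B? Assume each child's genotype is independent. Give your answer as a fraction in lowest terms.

ABO cross I^B I^B × I^A i → 1/2 B, 1/2 AB.
So P(type B) = 1/2 per child.
P(not type B) = 1/2 for one child; (1/2)^4 = 1/16.

1/16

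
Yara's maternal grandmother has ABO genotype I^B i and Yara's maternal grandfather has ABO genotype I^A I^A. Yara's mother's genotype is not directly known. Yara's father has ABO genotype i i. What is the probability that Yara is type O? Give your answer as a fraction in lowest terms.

1/4

Yara's mother's ABO genotype from I^B i × I^A I^A: 1/2 I^A I^B, 1/2 I^A i.
Crossing each possibility with the father i i and summing P(type O): 1/2·0 + 1/2·1/2 = 1/4.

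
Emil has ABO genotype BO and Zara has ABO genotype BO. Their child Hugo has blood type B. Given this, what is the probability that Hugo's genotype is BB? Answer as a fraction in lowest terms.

1/3

Cross BO × BO → 1/4 BB, 1/2 BO, 1/4 OO.
Type-B genotypes among offspring: BB (1/4), BO (1/2); total 3/4.
P(BB | type B) = (1/4) / (3/4) = 1/3.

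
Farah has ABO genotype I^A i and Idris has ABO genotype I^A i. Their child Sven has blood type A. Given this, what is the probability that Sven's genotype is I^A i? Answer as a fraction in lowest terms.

2/3

Cross I^A i × I^A i → 1/4 I^A I^A, 1/2 I^A i, 1/4 i i.
Type-A genotypes among offspring: I^A I^A (1/4), I^A i (1/2); total 3/4.
P(I^A i | type A) = (1/2) / (3/4) = 2/3.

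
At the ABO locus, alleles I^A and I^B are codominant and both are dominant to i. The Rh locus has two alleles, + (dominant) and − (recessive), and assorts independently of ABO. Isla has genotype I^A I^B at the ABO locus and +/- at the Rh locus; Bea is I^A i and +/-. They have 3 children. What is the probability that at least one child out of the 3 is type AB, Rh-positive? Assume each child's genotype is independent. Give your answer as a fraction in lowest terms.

ABO cross I^A I^B × I^A i → 1/2 A, 1/4 B, 1/4 AB.
Rh cross +/- × +/- → 3/4 Rh+, 1/4 Rh-; so P(type AB, Rh-positive) = 1/4 × 3/4 = 3/16 per child.
P(none) = (13/16)^3 = 2197/4096; P(at least one) = 1 − 2197/4096 = 1899/4096.

1899/4096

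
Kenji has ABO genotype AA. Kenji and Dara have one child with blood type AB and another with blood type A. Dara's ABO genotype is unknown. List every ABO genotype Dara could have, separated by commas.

AB, BO

For each candidate genotype of Dara, check whether crossing it with AA can produce every observed child phenotype.
  AA → possible child types {A} ✗
  AB → possible child types {A, AB} ✓
  AO → possible child types {A} ✗
  BB → possible child types {AB} ✗
  BO → possible child types {A, AB} ✓
  OO → possible child types {A} ✗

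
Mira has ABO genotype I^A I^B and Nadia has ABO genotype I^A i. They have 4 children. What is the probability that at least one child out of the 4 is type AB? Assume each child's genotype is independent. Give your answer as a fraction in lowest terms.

175/256

ABO cross I^A I^B × I^A i → 1/2 A, 1/4 B, 1/4 AB.
So P(type AB) = 1/4 per child.
P(none) = (3/4)^4 = 81/256; P(at least one) = 1 − 81/256 = 175/256.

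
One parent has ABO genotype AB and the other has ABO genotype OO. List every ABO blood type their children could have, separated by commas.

A, B

Gametes from AB × OO give offspring ABO genotypes AO, BO, i.e. phenotypes A, B.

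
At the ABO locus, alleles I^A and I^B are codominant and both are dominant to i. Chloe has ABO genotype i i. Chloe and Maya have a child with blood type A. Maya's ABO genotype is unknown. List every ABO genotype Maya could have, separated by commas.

I^A I^A, I^A I^B, I^A i

For each candidate genotype of Maya, check whether crossing it with i i can produce every observed child phenotype.
  I^A I^A → possible child types {A} ✓
  I^A I^B → possible child types {A, B} ✓
  I^A i → possible child types {O, A} ✓
  I^B I^B → possible child types {B} ✗
  I^B i → possible child types {O, B} ✗
  i i → possible child types {O} ✗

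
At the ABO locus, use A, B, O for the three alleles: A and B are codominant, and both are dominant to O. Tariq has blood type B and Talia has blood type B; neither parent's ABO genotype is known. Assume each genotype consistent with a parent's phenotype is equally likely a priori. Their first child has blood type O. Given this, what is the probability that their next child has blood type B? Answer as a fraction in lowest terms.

3/4

Possible genotypes: Tariq ∈ {BB, BO}; Talia ∈ {BB, BO}.
Weight each parental genotype pair by prior × P(type-O child):
  BO × BO: posterior weight 1; P(next child type B) = 3/4.
Weighted sum = 3/4.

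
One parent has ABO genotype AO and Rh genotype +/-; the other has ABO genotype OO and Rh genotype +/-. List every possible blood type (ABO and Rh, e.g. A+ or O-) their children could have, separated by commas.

Gametes from AO × OO give offspring ABO genotypes AO, OO, i.e. phenotypes O, A.
Rh cross +/- × +/- → phenotypes Rh+, Rh-.
Combining independently: O+, O-, A+, A-.

O+, O-, A+, A-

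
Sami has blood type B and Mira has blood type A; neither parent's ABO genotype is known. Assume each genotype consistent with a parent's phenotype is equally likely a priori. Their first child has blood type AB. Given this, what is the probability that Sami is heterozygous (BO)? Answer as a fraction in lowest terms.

1/3

Possible genotypes: Sami ∈ {BB, BO}; Mira ∈ {AA, AO}.
Weight each parental genotype pair by prior × P(type-AB child):
  BB × AA: posterior weight 4/9.
  BB × AO: posterior weight 2/9.
  BO × AA: posterior weight 2/9.
  BO × AO: posterior weight 1/9.
Sum the posterior weight over pairs where Sami is BO: 1/3.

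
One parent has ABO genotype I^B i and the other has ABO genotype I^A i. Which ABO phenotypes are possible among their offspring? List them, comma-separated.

O, A, B, AB

Gametes from I^B i × I^A i give offspring ABO genotypes I^A I^B, I^A i, I^B i, i i, i.e. phenotypes O, A, B, AB.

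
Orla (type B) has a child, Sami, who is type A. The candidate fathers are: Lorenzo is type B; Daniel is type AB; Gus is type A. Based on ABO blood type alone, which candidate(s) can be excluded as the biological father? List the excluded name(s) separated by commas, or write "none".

A candidate is excluded only if no genotype consistent with his phenotype could produce a type A child with a type B mother.
Lorenzo (type B): no genotype consistent with that phenotype can produce a type-A child with a type-B mother.

Lorenzo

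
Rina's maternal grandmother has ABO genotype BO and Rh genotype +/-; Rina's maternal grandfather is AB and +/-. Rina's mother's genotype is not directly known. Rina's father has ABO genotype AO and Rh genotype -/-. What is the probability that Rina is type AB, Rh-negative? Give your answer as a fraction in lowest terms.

1/8

Rina's mother's ABO genotype from BO × AB: 1/4 AB, 1/4 AO, 1/4 BB, 1/4 BO.
Crossing each possibility with the father AO and summing P(type AB): 1/4·1/4 + 1/4·0 + 1/4·1/2 + 1/4·1/4 = 1/4.
Similarly for Rh via the mother's Rh distribution: P(Rh-) = 1/2.
Independent loci: 1/4 × 1/2 = 1/8.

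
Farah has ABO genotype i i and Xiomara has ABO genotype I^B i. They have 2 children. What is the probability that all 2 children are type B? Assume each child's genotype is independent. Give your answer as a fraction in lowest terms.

1/4

ABO cross i i × I^B i → 1/2 O, 1/2 B.
So P(type B) = 1/2 per child.
All 2 independent: (1/2)^2 = 1/4.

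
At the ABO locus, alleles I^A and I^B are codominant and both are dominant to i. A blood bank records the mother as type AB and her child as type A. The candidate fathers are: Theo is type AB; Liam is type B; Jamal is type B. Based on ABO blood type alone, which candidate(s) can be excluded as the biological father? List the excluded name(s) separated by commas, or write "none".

A candidate is excluded only if no genotype consistent with his phenotype could produce a type A child with a type AB mother.
Every candidate has at least one consistent genotype combination, so none can be excluded.

none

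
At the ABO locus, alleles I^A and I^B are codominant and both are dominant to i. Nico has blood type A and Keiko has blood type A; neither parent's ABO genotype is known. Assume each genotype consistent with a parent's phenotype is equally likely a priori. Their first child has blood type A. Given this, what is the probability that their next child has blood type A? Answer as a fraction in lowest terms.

19/20

Possible genotypes: Nico ∈ {I^A I^A, I^A i}; Keiko ∈ {I^A I^A, I^A i}.
Weight each parental genotype pair by prior × P(type-A child):
  I^A I^A × I^A I^A: posterior weight 4/15; P(next child type A) = 1.
  I^A I^A × I^A i: posterior weight 4/15; P(next child type A) = 1.
  I^A i × I^A I^A: posterior weight 4/15; P(next child type A) = 1.
  I^A i × I^A i: posterior weight 1/5; P(next child type A) = 3/4.
Weighted sum = 19/20.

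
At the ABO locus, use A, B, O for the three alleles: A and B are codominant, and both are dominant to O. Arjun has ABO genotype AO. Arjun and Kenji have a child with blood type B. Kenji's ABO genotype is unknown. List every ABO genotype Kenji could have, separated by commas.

For each candidate genotype of Kenji, check whether crossing it with AO can produce every observed child phenotype.
  AA → possible child types {A} ✗
  AB → possible child types {A, B, AB} ✓
  AO → possible child types {O, A} ✗
  BB → possible child types {B, AB} ✓
  BO → possible child types {O, A, B, AB} ✓
  OO → possible child types {O, A} ✗

AB, BB, BO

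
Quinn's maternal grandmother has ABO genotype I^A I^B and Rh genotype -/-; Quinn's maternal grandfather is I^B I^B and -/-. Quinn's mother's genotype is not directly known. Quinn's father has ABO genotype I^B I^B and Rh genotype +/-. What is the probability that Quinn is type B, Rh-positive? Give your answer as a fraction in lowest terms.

Quinn's mother's ABO genotype from I^A I^B × I^B I^B: 1/2 I^A I^B, 1/2 I^B I^B.
Crossing each possibility with the father I^B I^B and summing P(type B): 1/2·1/2 + 1/2·1 = 3/4.
Similarly for Rh via the mother's Rh distribution: P(Rh+) = 1/2.
Independent loci: 3/4 × 1/2 = 3/8.

3/8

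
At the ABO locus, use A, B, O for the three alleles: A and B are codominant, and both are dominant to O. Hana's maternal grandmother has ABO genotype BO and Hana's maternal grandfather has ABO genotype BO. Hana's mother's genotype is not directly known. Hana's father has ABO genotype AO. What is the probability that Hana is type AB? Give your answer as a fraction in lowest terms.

1/4

Hana's mother's ABO genotype from BO × BO: 1/4 BB, 1/2 BO, 1/4 OO.
Crossing each possibility with the father AO and summing P(type AB): 1/4·1/2 + 1/2·1/4 + 1/4·0 = 1/4.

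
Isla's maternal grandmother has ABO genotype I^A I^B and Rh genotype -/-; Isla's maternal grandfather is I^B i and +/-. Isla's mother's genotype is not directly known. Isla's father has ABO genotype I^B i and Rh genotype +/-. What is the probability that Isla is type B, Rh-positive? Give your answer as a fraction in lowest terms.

Isla's mother's ABO genotype from I^A I^B × I^B i: 1/4 I^A I^B, 1/4 I^A i, 1/4 I^B I^B, 1/4 I^B i.
Crossing each possibility with the father I^B i and summing P(type B): 1/4·1/2 + 1/4·1/4 + 1/4·1 + 1/4·3/4 = 5/8.
Similarly for Rh via the mother's Rh distribution: P(Rh+) = 5/8.
Independent loci: 5/8 × 5/8 = 25/64.

25/64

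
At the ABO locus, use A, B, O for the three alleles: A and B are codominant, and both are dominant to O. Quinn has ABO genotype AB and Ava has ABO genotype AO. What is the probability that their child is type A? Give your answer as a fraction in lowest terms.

ABO cross AB × AO → offspring phenotypes: 1/2 A, 1/4 B, 1/4 AB.
So P(type A) = 1/2.

1/2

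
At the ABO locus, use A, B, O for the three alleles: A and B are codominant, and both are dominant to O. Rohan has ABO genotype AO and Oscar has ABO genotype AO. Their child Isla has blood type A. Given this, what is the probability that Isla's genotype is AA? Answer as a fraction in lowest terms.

1/3

Cross AO × AO → 1/4 AA, 1/2 AO, 1/4 OO.
Type-A genotypes among offspring: AA (1/4), AO (1/2); total 3/4.
P(AA | type A) = (1/4) / (3/4) = 1/3.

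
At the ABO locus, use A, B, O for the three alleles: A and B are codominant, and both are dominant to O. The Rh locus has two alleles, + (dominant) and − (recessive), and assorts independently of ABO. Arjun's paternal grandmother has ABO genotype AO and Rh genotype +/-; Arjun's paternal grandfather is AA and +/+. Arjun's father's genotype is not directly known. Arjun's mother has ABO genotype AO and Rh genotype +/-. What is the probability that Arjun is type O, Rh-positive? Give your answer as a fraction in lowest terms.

7/64

Arjun's father's ABO genotype from AO × AA: 1/2 AA, 1/2 AO.
Crossing each possibility with the mother AO and summing P(type O): 1/2·0 + 1/2·1/4 = 1/8.
Similarly for Rh via the father's Rh distribution: P(Rh+) = 7/8.
Independent loci: 1/8 × 7/8 = 7/64.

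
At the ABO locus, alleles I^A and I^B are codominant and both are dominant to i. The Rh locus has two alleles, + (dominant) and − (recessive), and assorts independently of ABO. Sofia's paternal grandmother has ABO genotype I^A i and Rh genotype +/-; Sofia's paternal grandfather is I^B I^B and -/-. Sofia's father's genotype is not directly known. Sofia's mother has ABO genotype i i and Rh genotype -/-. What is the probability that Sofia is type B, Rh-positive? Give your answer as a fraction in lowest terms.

Sofia's father's ABO genotype from I^A i × I^B I^B: 1/2 I^A I^B, 1/2 I^B i.
Crossing each possibility with the mother i i and summing P(type B): 1/2·1/2 + 1/2·1/2 = 1/2.
Similarly for Rh via the father's Rh distribution: P(Rh+) = 1/4.
Independent loci: 1/2 × 1/4 = 1/8.

1/8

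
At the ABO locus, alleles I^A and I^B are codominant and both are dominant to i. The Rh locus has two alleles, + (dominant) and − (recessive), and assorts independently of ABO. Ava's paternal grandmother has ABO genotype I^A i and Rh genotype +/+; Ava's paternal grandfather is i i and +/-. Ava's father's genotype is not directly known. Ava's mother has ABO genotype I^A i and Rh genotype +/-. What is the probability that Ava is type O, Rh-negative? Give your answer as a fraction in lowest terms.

3/64

Ava's father's ABO genotype from I^A i × i i: 1/2 I^A i, 1/2 i i.
Crossing each possibility with the mother I^A i and summing P(type O): 1/2·1/4 + 1/2·1/2 = 3/8.
Similarly for Rh via the father's Rh distribution: P(Rh-) = 1/8.
Independent loci: 3/8 × 1/8 = 3/64.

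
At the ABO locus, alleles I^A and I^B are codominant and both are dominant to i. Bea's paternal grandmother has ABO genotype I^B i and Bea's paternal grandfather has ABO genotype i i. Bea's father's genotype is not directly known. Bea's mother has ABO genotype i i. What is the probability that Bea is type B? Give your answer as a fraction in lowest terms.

Bea's father's ABO genotype from I^B i × i i: 1/2 I^B i, 1/2 i i.
Crossing each possibility with the mother i i and summing P(type B): 1/2·1/2 + 1/2·0 = 1/4.

1/4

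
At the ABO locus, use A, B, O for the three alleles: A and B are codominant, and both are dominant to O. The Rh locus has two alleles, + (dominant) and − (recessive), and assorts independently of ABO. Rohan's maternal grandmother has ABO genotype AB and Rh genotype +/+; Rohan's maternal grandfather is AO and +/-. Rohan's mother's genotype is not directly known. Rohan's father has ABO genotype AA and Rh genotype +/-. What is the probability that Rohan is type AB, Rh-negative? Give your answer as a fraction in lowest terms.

Rohan's mother's ABO genotype from AB × AO: 1/4 AA, 1/4 AB, 1/4 AO, 1/4 BO.
Crossing each possibility with the father AA and summing P(type AB): 1/4·0 + 1/4·1/2 + 1/4·0 + 1/4·1/2 = 1/4.
Similarly for Rh via the mother's Rh distribution: P(Rh-) = 1/8.
Independent loci: 1/4 × 1/8 = 1/32.

1/32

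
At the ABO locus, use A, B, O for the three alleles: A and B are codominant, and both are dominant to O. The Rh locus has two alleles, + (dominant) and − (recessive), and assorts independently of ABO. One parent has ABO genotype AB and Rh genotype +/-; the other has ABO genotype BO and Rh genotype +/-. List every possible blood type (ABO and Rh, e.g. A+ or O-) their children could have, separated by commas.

Gametes from AB × BO give offspring ABO genotypes AB, AO, BB, BO, i.e. phenotypes A, B, AB.
Rh cross +/- × +/- → phenotypes Rh+, Rh-.
Combining independently: A+, A-, B+, B-, AB+, AB-.

A+, A-, B+, B-, AB+, AB-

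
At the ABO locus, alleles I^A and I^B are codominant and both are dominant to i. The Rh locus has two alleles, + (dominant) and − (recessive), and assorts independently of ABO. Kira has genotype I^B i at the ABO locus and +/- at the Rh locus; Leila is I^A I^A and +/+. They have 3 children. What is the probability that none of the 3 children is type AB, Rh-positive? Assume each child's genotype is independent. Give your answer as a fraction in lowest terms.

1/8

ABO cross I^B i × I^A I^A → 1/2 A, 1/2 AB.
Rh cross +/- × +/+ → 1 Rh+; so P(type AB, Rh-positive) = 1/2 × 1 = 1/2 per child.
P(not type AB, Rh-positive) = 1/2 for one child; (1/2)^3 = 1/8.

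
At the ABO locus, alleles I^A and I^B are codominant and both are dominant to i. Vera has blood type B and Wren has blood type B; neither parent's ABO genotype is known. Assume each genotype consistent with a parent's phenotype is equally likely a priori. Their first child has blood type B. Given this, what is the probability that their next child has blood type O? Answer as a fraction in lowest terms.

Possible genotypes: Vera ∈ {I^B I^B, I^B i}; Wren ∈ {I^B I^B, I^B i}.
Weight each parental genotype pair by prior × P(type-B child):
  I^B I^B × I^B I^B: posterior weight 4/15; P(next child type O) = 0.
  I^B I^B × I^B i: posterior weight 4/15; P(next child type O) = 0.
  I^B i × I^B I^B: posterior weight 4/15; P(next child type O) = 0.
  I^B i × I^B i: posterior weight 1/5; P(next child type O) = 1/4.
Weighted sum = 1/20.

1/20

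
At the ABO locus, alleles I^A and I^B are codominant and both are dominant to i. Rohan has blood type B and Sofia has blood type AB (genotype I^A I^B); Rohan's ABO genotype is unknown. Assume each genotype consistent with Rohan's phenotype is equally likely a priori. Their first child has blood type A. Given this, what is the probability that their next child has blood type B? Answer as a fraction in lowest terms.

1/2

Possible genotypes: Rohan ∈ {I^B I^B, I^B i}; Sofia ∈ {I^A I^B}.
Weight each parental genotype pair by prior × P(type-A child):
  I^B i × I^A I^B: posterior weight 1; P(next child type B) = 1/2.
Weighted sum = 1/2.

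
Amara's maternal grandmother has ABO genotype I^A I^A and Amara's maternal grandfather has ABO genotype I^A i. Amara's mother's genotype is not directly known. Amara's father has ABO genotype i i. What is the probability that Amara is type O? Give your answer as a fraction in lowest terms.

1/4

Amara's mother's ABO genotype from I^A I^A × I^A i: 1/2 I^A I^A, 1/2 I^A i.
Crossing each possibility with the father i i and summing P(type O): 1/2·0 + 1/2·1/2 = 1/4.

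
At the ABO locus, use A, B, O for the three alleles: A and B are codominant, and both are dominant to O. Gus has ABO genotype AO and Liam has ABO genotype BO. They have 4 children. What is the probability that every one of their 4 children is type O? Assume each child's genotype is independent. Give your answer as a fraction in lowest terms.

ABO cross AO × BO → 1/4 O, 1/4 A, 1/4 B, 1/4 AB.
So P(type O) = 1/4 per child.
All 4 independent: (1/4)^4 = 1/256.

1/256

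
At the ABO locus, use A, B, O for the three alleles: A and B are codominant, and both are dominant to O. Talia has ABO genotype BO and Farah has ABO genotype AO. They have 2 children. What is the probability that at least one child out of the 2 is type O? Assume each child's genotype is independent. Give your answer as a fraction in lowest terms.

7/16

ABO cross BO × AO → 1/4 O, 1/4 A, 1/4 B, 1/4 AB.
So P(type O) = 1/4 per child.
P(none) = (3/4)^2 = 9/16; P(at least one) = 1 − 9/16 = 7/16.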